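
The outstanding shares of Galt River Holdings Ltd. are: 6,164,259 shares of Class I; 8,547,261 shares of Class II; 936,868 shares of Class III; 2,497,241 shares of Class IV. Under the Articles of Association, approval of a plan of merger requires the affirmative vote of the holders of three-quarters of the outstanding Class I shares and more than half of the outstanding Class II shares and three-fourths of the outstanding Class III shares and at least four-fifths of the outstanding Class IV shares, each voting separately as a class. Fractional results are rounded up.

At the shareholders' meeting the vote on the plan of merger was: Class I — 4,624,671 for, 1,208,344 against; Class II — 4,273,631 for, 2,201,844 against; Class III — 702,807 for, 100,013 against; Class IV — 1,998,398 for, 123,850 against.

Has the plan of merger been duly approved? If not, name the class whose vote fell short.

Approved — every class gave the required vote.

Class I: 3/4 of 6164259 = 4623194.25, rounded up to 4623195; 4,623,195 required, 4,624,671 in favor — approved.
Class II: a majority of 8547261 is 4273631; 4,273,631 required, 4,273,631 in favor — approved.
Class III: 3/4 of 936868 = 702651; 702,651 required, 702,807 in favor — approved.
Class IV: 4/5 of 2497241 = 1997792.80, rounded up to 1997793; 1,997,793 required, 1,998,398 in favor — approved.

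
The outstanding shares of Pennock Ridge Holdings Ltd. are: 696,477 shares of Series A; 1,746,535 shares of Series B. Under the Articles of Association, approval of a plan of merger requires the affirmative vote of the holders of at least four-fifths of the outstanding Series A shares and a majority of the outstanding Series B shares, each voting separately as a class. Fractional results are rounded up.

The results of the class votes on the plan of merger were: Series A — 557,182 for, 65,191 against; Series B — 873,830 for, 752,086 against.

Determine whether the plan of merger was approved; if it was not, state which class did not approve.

Approved — every class gave the required vote.

Series A: 4/5 of 696477 = 557181.60, rounded up to 557182; 557,182 required, 557,182 in favor — approved.
Series B: a majority of 1746535 is 873268; 873,268 required, 873,830 in favor — approved.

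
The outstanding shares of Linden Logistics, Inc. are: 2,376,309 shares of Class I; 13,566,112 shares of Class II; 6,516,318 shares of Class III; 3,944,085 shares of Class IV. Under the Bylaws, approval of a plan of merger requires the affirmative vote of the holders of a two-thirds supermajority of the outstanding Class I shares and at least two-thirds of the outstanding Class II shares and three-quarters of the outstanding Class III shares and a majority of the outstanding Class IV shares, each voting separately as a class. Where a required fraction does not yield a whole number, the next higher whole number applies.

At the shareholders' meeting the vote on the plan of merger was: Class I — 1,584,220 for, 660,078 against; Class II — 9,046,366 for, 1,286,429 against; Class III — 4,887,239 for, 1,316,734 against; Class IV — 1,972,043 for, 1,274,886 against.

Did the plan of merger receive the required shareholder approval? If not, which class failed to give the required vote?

Approved — every class gave the required vote.

Class I: 2/3 of 2376309 = 1584206; 1,584,206 required, 1,584,220 in favor — approved.
Class II: 2/3 of 13566112 = 9044074.67, rounded up to 9044075; 9,044,075 required, 9,046,366 in favor — approved.
Class III: 3/4 of 6516318 = 4887238.50, rounded up to 4887239; 4,887,239 required, 4,887,239 in favor — approved.
Class IV: a majority of 3944085 is 1972043; 1,972,043 required, 1,972,043 in favor — approved.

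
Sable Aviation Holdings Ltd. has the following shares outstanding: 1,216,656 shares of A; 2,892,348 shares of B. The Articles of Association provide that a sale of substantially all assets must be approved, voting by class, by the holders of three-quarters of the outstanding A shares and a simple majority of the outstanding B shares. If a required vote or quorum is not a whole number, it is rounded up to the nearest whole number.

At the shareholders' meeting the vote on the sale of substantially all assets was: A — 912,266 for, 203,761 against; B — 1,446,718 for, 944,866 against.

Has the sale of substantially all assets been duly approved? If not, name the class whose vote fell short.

A: 3/4 of 1216656 = 912492; 912,492 required, 912,266 in favor — not approved.
B: a majority of 2892348 is 1446175; 1,446,175 required, 1,446,718 in favor — approved.

Not approved — the A shares did not give the required vote.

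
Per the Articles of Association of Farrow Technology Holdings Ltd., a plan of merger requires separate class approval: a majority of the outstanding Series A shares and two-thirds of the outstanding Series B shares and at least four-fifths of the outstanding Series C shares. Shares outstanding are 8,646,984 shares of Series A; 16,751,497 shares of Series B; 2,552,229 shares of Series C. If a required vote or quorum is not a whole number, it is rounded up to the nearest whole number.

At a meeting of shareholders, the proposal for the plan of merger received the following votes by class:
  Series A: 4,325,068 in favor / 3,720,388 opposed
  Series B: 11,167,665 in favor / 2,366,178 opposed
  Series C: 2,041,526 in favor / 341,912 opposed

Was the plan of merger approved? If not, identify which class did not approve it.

Series A: a majority of 8646984 is 4323493; 4,323,493 required, 4,325,068 in favor — approved.
Series B: 2/3 of 16751497 = 11167664.67, rounded up to 11167665; 11,167,665 required, 11,167,665 in favor — approved.
Series C: 4/5 of 2552229 = 2041783.20, rounded up to 2041784; 2,041,784 required, 2,041,526 in favor — not approved.

Not approved — the Series C shares did not give the required vote.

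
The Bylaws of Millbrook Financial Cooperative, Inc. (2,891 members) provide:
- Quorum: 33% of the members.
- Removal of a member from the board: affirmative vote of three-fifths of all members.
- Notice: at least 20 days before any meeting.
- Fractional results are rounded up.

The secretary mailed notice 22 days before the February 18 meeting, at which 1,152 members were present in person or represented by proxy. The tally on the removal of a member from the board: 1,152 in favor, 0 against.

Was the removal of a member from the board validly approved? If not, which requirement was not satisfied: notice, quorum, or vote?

Invalid — vote requirement not satisfied.

Notice: 22 days given; 20 required. Satisfied.
Quorum: 33% of 2,891 = 954.03, rounded up to 955; 1,152 present. Satisfied.
Vote: requires three-fifths of all members (2,891); 3/5 of 2891 = 1734.60, rounded up to 1735, so 1,735 needed; 1,152 in favor. Not satisfied.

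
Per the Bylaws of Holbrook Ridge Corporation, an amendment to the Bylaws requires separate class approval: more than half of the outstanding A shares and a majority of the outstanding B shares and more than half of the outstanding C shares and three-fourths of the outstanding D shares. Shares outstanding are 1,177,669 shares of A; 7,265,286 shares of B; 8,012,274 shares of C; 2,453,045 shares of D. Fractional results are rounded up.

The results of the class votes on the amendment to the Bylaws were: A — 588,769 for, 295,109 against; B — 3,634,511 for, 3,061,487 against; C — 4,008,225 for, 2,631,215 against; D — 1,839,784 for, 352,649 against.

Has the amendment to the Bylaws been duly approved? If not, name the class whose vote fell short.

Not approved — the A shares did not give the required vote.

A: a majority of 1177669 is 588835; 588,835 required, 588,769 in favor — not approved.
B: a majority of 7265286 is 3632644; 3,632,644 required, 3,634,511 in favor — approved.
C: a majority of 8012274 is 4006138; 4,006,138 required, 4,008,225 in favor — approved.
D: 3/4 of 2453045 = 1839783.75, rounded up to 1839784; 1,839,784 required, 1,839,784 in favor — approved.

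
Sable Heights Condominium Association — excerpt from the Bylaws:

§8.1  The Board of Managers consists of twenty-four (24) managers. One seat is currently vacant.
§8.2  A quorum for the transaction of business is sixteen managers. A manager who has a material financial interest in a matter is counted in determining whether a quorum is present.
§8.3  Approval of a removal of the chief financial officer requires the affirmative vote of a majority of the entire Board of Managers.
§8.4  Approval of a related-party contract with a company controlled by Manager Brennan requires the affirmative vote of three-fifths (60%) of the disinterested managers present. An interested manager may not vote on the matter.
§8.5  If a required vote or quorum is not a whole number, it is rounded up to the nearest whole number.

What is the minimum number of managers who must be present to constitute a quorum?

16

The quorum is fixed at 16.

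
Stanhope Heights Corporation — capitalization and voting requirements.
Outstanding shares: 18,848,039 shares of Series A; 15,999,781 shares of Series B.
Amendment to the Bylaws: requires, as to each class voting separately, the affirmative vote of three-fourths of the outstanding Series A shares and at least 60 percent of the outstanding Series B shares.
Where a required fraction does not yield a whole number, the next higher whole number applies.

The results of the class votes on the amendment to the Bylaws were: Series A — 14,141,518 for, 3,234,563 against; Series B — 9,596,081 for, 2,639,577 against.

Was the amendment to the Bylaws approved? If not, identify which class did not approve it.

Series A: 3/4 of 18848039 = 14136029.25, rounded up to 14136030; 14,136,030 required, 14,141,518 in favor — approved.
Series B: 3/5 of 15999781 = 9599868.60, rounded up to 9599869; 9,599,869 required, 9,596,081 in favor — not approved.

Not approved — the Series B shares did not give the required vote.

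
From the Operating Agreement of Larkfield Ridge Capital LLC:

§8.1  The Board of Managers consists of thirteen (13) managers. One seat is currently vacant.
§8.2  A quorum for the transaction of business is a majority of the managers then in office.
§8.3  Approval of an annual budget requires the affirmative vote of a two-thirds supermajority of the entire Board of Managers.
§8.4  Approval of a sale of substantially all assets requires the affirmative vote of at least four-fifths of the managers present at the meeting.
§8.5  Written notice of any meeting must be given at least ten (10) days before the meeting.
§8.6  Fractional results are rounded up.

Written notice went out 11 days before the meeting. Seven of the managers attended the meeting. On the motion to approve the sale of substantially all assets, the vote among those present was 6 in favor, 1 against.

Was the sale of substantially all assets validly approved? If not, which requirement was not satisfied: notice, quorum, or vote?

Valid — all requirements satisfied.

Notice: 11 days given; 10 required (11 ≥ 10). Satisfied.
Quorum: 7 present; quorum is 7. Satisfied.
Vote: the sale of substantially all assets requires four-fifths of the managers present (7). 4/5 of 7 = 5.60, rounded up to 6, so 6 affirmative votes are needed; 6 voted in favor. Satisfied.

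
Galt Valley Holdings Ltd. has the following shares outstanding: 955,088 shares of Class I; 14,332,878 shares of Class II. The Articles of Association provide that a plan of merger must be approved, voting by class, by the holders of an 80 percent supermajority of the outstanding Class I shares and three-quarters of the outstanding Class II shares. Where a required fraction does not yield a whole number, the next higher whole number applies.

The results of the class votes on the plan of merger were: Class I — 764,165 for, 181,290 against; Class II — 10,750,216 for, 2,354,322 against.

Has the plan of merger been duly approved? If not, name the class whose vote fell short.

Approved — every class gave the required vote.

Class I: 4/5 of 955088 = 764070.40, rounded up to 764071; 764,071 required, 764,165 in favor — approved.
Class II: 3/4 of 14332878 = 10749658.50, rounded up to 10749659; 10,749,659 required, 10,750,216 in favor — approved.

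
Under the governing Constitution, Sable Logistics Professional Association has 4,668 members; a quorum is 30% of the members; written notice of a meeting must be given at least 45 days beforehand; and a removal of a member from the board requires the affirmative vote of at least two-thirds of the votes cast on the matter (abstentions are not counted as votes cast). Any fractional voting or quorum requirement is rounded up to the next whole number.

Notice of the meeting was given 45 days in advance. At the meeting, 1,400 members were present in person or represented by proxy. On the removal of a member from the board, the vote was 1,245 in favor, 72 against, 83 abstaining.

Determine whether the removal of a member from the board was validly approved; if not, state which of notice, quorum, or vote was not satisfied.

Invalid — quorum requirement not satisfied.

Notice: 45 days given; 45 required. Satisfied.
Quorum: 30% of 4,668 = 1,400.40, rounded up to 1,401; 1,400 present. Not satisfied.
Vote: requires two-thirds of the votes cast (1,400 − 83 abstaining = 1,317); 2/3 of 1317 = 878, so 878 needed; 1,245 in favor. Satisfied.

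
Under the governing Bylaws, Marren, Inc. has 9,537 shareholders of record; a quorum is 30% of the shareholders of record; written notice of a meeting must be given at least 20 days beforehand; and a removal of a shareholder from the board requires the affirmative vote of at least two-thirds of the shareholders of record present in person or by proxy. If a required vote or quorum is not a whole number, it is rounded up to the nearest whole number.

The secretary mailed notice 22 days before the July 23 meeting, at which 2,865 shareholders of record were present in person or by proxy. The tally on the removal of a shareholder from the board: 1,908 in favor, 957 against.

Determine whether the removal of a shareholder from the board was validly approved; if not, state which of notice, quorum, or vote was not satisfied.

Invalid — vote requirement not satisfied.

Notice: 22 days given; 20 required. Satisfied.
Quorum: 30% of 9,537 = 2,861.10, rounded up to 2,862; 2,865 present. Satisfied.
Vote: requires two-thirds of those present (2,865); 2/3 of 2865 = 1910, so 1,910 needed; 1,908 in favor. Not satisfied.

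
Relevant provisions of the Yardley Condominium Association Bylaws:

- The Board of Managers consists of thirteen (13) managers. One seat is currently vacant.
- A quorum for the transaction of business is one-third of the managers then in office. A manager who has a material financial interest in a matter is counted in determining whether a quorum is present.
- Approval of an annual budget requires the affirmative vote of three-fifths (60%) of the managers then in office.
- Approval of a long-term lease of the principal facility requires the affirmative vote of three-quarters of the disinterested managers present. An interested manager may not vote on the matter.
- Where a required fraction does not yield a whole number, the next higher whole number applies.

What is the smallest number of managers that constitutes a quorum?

4

1/3 of 12 = 4.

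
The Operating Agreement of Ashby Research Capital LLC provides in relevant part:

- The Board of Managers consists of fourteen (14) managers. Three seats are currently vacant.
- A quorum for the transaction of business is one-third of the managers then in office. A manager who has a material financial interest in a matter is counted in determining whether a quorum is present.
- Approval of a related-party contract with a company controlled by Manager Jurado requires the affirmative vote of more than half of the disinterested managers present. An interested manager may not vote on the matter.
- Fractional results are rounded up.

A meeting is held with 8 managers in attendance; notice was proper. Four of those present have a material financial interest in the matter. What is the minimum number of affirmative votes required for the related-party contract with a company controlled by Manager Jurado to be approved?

3

The related-party contract with a company controlled by Manager Jurado requires a majority of the disinterested managers present (8 − 4 = 4).
A majority of 4 is 3.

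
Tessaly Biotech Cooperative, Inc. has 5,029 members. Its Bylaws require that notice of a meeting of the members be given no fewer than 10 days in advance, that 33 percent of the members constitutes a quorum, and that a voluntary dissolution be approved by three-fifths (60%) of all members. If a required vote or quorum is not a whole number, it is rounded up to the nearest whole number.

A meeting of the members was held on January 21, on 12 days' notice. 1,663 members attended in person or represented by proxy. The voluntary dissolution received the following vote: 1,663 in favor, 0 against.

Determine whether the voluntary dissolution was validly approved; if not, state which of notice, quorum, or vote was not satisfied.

Notice: 12 days given; 10 required. Satisfied.
Quorum: 33% of 5,029 = 1,659.57, rounded up to 1,660; 1,663 present. Satisfied.
Vote: requires three-fifths of all members (5,029); 3/5 of 5029 = 3017.40, rounded up to 3018, so 3,018 needed; 1,663 in favor. Not satisfied.

Invalid — vote requirement not satisfied.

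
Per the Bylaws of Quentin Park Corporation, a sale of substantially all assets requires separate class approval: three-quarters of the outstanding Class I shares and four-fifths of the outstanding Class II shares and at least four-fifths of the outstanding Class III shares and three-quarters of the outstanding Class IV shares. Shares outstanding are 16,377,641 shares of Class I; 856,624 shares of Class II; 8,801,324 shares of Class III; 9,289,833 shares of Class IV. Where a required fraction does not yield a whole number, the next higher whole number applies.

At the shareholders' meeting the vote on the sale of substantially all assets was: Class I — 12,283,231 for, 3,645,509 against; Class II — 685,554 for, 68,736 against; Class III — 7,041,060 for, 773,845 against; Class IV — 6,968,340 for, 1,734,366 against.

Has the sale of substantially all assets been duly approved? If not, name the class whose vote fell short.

Class I: 3/4 of 16377641 = 12283230.75, rounded up to 12283231; 12,283,231 required, 12,283,231 in favor — approved.
Class II: 4/5 of 856624 = 685299.20, rounded up to 685300; 685,300 required, 685,554 in favor — approved.
Class III: 4/5 of 8801324 = 7041059.20, rounded up to 7041060; 7,041,060 required, 7,041,060 in favor — approved.
Class IV: 3/4 of 9289833 = 6967374.75, rounded up to 6967375; 6,967,375 required, 6,968,340 in favor — approved.

Approved — every class gave the required vote.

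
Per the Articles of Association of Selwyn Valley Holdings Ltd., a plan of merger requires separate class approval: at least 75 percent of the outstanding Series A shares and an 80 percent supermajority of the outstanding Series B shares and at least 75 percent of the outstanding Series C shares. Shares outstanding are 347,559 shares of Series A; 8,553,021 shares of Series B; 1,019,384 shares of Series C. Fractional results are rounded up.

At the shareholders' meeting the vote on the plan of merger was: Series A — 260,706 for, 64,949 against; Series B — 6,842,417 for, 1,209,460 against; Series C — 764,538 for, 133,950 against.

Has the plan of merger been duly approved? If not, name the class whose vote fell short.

Approved — every class gave the required vote.

Series A: 3/4 of 347559 = 260669.25, rounded up to 260670; 260,670 required, 260,706 in favor — approved.
Series B: 4/5 of 8553021 = 6842416.80, rounded up to 6842417; 6,842,417 required, 6,842,417 in favor — approved.
Series C: 3/4 of 1019384 = 764538; 764,538 required, 764,538 in favor — approved.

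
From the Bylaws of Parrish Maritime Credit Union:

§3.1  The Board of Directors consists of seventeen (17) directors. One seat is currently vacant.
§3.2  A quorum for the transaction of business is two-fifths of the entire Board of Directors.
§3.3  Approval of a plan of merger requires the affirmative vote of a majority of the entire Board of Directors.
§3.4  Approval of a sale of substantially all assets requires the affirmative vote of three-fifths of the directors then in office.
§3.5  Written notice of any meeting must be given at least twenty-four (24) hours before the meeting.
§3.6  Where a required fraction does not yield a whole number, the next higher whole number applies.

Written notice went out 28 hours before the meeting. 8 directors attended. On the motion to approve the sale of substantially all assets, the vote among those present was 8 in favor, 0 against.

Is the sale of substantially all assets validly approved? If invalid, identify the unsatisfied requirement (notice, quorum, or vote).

Notice: 28 hours given; 24 required (28 ≥ 24). Satisfied.
Quorum: 8 present; quorum is 7. Satisfied.
Vote: the sale of substantially all assets requires three-fifths of the directors then in office (16). 3/5 of 16 = 9.60, rounded up to 10, so 10 affirmative votes are needed; 8 voted in favor. Not satisfied.

Invalid — vote requirement not satisfied.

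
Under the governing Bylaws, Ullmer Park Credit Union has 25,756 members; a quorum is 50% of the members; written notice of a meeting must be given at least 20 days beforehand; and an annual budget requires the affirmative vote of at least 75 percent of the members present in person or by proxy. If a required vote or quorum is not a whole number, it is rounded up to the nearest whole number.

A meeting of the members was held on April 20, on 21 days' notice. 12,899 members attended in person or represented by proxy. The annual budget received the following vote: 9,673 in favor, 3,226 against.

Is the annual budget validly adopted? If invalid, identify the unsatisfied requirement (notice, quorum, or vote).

Notice: 21 days given; 20 required. Satisfied.
Quorum: 50% of 25,756 = 12,878; 12,899 present. Satisfied.
Vote: requires three-fourths of those present (12,899); 3/4 of 12899 = 9674.25, rounded up to 9675, so 9,675 needed; 9,673 in favor. Not satisfied.

Invalid — vote requirement not satisfied.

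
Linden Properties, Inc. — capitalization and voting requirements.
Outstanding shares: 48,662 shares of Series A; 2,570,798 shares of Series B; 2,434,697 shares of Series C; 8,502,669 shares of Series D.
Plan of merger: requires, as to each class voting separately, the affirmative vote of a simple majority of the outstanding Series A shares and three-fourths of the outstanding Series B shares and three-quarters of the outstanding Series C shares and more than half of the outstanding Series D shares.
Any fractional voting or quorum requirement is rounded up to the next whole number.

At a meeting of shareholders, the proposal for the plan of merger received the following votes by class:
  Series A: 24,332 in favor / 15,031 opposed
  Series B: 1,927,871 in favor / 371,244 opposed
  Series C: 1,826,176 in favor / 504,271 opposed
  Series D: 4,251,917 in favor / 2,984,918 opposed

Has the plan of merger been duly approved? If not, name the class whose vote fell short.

Series A: a majority of 48662 is 24332; 24,332 required, 24,332 in favor — approved.
Series B: 3/4 of 2570798 = 1928098.50, rounded up to 1928099; 1,928,099 required, 1,927,871 in favor — not approved.
Series C: 3/4 of 2434697 = 1826022.75, rounded up to 1826023; 1,826,023 required, 1,826,176 in favor — approved.
Series D: a majority of 8502669 is 4251335; 4,251,335 required, 4,251,917 in favor — approved.

Not approved — the Series B shares did not give the required vote.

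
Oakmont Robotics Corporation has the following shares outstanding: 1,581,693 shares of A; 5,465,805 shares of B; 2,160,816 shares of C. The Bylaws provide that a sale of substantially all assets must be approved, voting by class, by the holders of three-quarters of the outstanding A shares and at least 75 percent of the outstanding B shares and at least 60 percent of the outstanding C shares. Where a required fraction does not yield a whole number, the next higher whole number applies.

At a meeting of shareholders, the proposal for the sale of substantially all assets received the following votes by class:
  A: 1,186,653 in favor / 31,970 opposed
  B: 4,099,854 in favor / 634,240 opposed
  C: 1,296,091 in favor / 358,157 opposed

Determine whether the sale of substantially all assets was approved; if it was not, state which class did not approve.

A: 3/4 of 1581693 = 1186269.75, rounded up to 1186270; 1,186,270 required, 1,186,653 in favor — approved.
B: 3/4 of 5465805 = 4099353.75, rounded up to 4099354; 4,099,354 required, 4,099,854 in favor — approved.
C: 3/5 of 2160816 = 1296489.60, rounded up to 1296490; 1,296,490 required, 1,296,091 in favor — not approved.

Not approved — the C shares did not give the required vote.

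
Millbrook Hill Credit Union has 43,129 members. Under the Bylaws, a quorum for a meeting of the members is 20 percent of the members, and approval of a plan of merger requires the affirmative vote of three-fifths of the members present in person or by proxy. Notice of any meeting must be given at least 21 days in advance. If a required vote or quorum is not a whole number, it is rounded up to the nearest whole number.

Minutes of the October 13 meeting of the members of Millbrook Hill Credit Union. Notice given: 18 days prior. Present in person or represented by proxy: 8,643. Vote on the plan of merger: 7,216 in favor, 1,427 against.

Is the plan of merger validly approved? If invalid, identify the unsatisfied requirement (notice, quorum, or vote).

Notice: 18 days given; 21 required. Not satisfied.
Quorum: 20% of 43,129 = 8,625.80, rounded up to 8,626; 8,643 present. Satisfied.
Vote: requires three-fifths of those present (8,643); 3/5 of 8643 = 5185.80, rounded up to 5186, so 5,186 needed; 7,216 in favor. Satisfied.

Invalid — notice requirement not satisfied.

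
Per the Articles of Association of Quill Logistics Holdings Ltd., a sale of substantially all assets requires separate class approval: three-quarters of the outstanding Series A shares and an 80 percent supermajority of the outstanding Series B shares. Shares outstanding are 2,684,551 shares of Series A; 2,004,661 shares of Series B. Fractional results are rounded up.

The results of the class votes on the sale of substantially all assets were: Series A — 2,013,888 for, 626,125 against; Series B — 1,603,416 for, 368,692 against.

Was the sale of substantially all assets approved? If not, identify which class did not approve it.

Series A: 3/4 of 2684551 = 2013413.25, rounded up to 2013414; 2,013,414 required, 2,013,888 in favor — approved.
Series B: 4/5 of 2004661 = 1603728.80, rounded up to 1603729; 1,603,729 required, 1,603,416 in favor — not approved.

Not approved — the Series B shares did not give the required vote.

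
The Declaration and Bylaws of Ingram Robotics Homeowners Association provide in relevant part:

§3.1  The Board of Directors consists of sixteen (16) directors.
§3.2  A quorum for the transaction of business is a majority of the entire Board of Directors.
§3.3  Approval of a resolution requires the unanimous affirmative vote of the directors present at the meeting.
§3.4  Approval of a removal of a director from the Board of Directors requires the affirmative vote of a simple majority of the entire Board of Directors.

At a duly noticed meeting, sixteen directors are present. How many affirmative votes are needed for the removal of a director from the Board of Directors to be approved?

9

The removal of a director from the Board of Directors requires a majority of the entire Board of Directors (16).
A majority of 16 is 9.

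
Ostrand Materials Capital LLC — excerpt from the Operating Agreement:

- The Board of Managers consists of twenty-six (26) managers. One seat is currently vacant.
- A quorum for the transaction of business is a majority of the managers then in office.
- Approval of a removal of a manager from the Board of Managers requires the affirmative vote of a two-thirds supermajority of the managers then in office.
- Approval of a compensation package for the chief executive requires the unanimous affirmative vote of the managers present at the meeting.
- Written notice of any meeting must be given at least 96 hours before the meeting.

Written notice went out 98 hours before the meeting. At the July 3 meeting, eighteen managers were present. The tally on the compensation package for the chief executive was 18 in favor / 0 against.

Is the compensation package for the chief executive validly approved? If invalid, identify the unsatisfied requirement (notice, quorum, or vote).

Notice: 98 hours given; 96 required (98 ≥ 96). Satisfied.
Quorum: 18 present; quorum is 13. Satisfied.
Vote: the compensation package for the chief executive requires the unanimous vote of the managers present (18). Unanimous means all 18, so 18 affirmative votes are needed; 18 voted in favor. Satisfied.

Valid — all requirements satisfied.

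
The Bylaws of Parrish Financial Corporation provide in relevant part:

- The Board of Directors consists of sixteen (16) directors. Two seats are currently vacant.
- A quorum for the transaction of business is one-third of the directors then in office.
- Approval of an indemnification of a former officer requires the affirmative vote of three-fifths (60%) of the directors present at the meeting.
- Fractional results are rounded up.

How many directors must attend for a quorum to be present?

1/3 of 14 = 4.67, rounded up to 5.

5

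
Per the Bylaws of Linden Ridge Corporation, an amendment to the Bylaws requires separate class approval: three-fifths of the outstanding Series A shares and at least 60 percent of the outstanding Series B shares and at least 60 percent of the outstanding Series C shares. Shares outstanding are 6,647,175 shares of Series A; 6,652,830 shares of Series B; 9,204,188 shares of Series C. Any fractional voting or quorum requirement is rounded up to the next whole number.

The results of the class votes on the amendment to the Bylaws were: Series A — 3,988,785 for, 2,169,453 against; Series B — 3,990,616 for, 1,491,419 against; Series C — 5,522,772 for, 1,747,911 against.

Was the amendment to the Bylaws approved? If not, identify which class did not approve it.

Series A: 3/5 of 6647175 = 3988305; 3,988,305 required, 3,988,785 in favor — approved.
Series B: 3/5 of 6652830 = 3991698; 3,991,698 required, 3,990,616 in favor — not approved.
Series C: 3/5 of 9204188 = 5522512.80, rounded up to 5522513; 5,522,513 required, 5,522,772 in favor — approved.

Not approved — the Series B shares did not give the required vote.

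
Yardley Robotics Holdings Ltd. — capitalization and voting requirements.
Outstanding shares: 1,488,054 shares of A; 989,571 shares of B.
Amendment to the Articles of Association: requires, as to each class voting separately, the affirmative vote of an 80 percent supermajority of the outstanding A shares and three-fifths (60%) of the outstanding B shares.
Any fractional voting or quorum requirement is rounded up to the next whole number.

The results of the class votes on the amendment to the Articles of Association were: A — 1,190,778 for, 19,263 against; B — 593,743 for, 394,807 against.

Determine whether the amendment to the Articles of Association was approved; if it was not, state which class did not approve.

Approved — every class gave the required vote.

A: 4/5 of 1488054 = 1190443.20, rounded up to 1190444; 1,190,444 required, 1,190,778 in favor — approved.
B: 3/5 of 989571 = 593742.60, rounded up to 593743; 593,743 required, 593,743 in favor — approved.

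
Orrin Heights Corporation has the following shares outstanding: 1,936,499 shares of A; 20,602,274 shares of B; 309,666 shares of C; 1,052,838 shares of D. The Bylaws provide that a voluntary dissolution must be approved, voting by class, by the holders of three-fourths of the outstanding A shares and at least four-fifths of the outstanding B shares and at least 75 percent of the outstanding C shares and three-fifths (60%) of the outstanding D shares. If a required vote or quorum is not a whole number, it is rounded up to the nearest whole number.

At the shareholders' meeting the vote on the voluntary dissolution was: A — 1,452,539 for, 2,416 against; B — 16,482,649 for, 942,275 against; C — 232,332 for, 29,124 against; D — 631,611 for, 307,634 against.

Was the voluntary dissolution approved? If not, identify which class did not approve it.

Not approved — the D shares did not give the required vote.

A: 3/4 of 1936499 = 1452374.25, rounded up to 1452375; 1,452,375 required, 1,452,539 in favor — approved.
B: 4/5 of 20602274 = 16481819.20, rounded up to 16481820; 16,481,820 required, 16,482,649 in favor — approved.
C: 3/4 of 309666 = 232249.50, rounded up to 232250; 232,250 required, 232,332 in favor — approved.
D: 3/5 of 1052838 = 631702.80, rounded up to 631703; 631,703 required, 631,611 in favor — not approved.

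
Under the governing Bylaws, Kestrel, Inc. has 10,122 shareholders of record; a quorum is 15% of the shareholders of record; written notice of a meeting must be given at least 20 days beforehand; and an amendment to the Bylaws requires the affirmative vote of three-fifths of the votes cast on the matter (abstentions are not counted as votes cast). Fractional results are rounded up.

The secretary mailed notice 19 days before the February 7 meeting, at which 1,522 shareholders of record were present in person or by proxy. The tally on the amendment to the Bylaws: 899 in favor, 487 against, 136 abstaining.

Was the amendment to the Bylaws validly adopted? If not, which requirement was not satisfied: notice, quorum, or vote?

Notice: 19 days given; 20 required. Not satisfied.
Quorum: 15% of 10,122 = 1,518.30, rounded up to 1,519; 1,522 present. Satisfied.
Vote: requires three-fifths of the votes cast (1,522 − 136 abstaining = 1,386); 3/5 of 1386 = 831.60, rounded up to 832, so 832 needed; 899 in favor. Satisfied.

Invalid — notice requirement not satisfied.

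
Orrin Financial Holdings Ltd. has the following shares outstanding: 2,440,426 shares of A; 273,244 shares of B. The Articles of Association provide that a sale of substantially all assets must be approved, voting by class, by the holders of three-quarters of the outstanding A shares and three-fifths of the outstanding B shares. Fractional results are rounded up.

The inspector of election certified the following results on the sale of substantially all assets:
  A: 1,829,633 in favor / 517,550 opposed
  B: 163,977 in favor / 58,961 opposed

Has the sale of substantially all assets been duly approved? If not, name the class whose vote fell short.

Not approved — the A shares did not give the required vote.

A: 3/4 of 2440426 = 1830319.50, rounded up to 1830320; 1,830,320 required, 1,829,633 in favor — not approved.
B: 3/5 of 273244 = 163946.40, rounded up to 163947; 163,947 required, 163,977 in favor — approved.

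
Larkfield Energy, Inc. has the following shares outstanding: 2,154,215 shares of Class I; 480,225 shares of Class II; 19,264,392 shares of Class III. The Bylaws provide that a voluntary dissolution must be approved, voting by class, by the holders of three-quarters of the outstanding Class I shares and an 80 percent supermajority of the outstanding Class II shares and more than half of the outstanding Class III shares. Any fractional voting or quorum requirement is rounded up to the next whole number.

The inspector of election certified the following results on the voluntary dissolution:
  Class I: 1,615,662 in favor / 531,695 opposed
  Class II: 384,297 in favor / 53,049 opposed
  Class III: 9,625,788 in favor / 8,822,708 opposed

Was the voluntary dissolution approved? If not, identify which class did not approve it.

Class I: 3/4 of 2154215 = 1615661.25, rounded up to 1615662; 1,615,662 required, 1,615,662 in favor — approved.
Class II: 4/5 of 480225 = 384180; 384,180 required, 384,297 in favor — approved.
Class III: a majority of 19264392 is 9632197; 9,632,197 required, 9,625,788 in favor — not approved.

Not approved — the Class III shares did not give the required vote.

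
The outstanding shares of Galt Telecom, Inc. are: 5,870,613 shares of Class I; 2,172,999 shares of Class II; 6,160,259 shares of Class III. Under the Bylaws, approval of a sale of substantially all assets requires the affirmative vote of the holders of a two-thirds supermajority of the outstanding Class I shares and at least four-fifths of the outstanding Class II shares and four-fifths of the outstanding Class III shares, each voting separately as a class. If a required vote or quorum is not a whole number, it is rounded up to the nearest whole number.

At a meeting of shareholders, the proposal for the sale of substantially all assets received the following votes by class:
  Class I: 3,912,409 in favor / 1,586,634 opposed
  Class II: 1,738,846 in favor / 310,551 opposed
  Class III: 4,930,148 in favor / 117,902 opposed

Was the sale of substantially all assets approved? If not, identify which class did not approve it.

Not approved — the Class I shares did not give the required vote.

Class I: 2/3 of 5870613 = 3913742; 3,913,742 required, 3,912,409 in favor — not approved.
Class II: 4/5 of 2172999 = 1738399.20, rounded up to 1738400; 1,738,400 required, 1,738,846 in favor — approved.
Class III: 4/5 of 6160259 = 4928207.20, rounded up to 4928208; 4,928,208 required, 4,930,148 in favor — approved.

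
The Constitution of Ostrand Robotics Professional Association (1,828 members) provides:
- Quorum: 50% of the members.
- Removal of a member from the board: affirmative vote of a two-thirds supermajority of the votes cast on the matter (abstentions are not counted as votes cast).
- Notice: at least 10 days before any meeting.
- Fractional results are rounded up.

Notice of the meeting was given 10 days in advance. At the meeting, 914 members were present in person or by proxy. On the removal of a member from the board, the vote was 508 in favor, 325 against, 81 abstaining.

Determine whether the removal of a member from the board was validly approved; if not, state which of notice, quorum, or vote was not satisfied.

Invalid — vote requirement not satisfied.

Notice: 10 days given; 10 required. Satisfied.
Quorum: 50% of 1,828 = 914; 914 present. Satisfied.
Vote: requires two-thirds of the votes cast (914 − 81 abstaining = 833); 2/3 of 833 = 555.33, rounded up to 556, so 556 needed; 508 in favor. Not satisfied.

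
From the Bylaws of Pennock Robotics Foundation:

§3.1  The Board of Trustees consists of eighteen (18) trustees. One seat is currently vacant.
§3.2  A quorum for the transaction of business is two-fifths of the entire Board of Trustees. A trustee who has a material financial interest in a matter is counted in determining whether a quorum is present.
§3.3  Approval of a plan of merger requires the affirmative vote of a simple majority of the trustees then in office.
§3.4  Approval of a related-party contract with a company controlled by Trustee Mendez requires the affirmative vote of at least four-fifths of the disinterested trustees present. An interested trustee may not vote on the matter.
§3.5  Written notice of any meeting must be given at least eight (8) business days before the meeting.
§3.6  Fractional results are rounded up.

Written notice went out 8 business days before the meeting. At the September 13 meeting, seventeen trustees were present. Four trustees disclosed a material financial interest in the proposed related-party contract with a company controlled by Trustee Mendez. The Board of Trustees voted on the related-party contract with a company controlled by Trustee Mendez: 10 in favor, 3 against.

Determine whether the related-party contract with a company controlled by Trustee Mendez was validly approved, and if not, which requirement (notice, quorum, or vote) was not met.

Notice: 8 business days given; 8 required (8 ≥ 8). Satisfied.
Quorum: 17 present (interested trustees count toward quorum); quorum is 8. Satisfied.
Vote: the related-party contract with a company controlled by Trustee Mendez requires four-fifths of the disinterested trustees present (17 − 4 = 13). 4/5 of 13 = 10.40, rounded up to 11, so 11 affirmative votes are needed; 10 voted in favor. Not satisfied.

Invalid — vote requirement not satisfied.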